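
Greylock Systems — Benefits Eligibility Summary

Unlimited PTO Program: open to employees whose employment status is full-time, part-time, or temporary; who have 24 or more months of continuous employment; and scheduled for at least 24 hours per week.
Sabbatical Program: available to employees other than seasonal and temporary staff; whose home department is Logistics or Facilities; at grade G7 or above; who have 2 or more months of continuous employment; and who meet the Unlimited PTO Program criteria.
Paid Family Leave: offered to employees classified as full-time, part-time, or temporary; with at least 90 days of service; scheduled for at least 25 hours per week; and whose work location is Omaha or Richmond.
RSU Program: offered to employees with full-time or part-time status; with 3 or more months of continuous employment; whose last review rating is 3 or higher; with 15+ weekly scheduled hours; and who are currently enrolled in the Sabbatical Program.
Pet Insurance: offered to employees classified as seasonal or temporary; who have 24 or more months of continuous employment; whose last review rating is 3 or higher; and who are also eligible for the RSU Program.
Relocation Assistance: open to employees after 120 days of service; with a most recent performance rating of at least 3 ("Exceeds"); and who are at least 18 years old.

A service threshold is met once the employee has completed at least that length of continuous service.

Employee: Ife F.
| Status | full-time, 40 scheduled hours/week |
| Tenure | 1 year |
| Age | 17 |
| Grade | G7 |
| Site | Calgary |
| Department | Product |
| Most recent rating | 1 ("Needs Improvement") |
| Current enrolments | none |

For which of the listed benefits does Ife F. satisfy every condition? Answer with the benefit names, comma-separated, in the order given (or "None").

Unlimited PTO Program — status full-time ✓; service 1 year < 24 months (≈720 days) ✗ → not eligible.
Sabbatical Program — status full-time ✓ (not excluded); dept Product ✗ → not eligible.
Paid Family Leave — status full-time ✓; service 1 year ≥ 90 days ✓; 40 hrs/wk ≥ 25 ✓; site Calgary ✗ (not Omaha or Richmond) → not eligible.
RSU Program — status full-time ✓; service 1 year ≥ 3 months (≈90 days) ✓; rating 1 < 3 ✗ → not eligible.
Pet Insurance — status full-time ✗ (requires seasonal or temporary) → not eligible.
Relocation Assistance — service 1 year ≥ 120 days ✓; rating 1 < 3 ✗ → not eligible.

None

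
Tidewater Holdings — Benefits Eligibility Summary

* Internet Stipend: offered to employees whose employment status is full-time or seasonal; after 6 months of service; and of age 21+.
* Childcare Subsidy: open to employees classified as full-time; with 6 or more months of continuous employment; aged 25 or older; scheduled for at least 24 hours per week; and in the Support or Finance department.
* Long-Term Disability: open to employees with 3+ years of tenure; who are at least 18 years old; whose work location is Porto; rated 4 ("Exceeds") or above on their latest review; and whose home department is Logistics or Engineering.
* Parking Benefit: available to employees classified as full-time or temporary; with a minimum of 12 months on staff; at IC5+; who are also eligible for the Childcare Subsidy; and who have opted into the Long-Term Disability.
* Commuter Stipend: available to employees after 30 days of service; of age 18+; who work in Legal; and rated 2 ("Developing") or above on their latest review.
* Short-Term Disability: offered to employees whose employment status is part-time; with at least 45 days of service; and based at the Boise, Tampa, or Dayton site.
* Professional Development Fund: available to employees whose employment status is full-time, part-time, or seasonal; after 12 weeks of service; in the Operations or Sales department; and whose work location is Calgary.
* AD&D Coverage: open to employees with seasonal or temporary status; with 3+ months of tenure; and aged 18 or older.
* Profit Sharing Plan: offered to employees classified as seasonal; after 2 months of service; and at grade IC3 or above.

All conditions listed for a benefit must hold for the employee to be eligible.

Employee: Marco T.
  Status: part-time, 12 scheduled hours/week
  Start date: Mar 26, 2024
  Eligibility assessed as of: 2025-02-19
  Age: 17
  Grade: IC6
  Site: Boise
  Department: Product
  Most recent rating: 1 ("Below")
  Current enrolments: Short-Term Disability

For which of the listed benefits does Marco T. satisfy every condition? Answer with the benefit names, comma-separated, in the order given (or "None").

Service from Mar 26, 2024 to 2025-02-19: 330 days.
Internet Stipend — status part-time ✗ (requires full-time or seasonal) → not eligible.
Childcare Subsidy — status part-time ✗ (requires full-time) → not eligible.
Long-Term Disability — service 330 days < 3 years (≈1095 days) ✗ → not eligible.
Parking Benefit — status part-time ✗ (requires full-time or temporary) → not eligible.
Commuter Stipend — service 330 days ≥ 30 days ✓; age 17 < 18 ✗ → not eligible.
Short-Term Disability — status part-time ✓; service 330 days ≥ 45 days ✓; site Boise ✓ → eligible.
Professional Development Fund — status part-time ✓; service 330 days ≥ 12 weeks (≈84 days) ✓; dept Product ✗ → not eligible.
AD&D Coverage — status part-time ✗ (requires seasonal or temporary) → not eligible.
Profit Sharing Plan — status part-time ✗ (requires seasonal) → not eligible.

Short-Term Disability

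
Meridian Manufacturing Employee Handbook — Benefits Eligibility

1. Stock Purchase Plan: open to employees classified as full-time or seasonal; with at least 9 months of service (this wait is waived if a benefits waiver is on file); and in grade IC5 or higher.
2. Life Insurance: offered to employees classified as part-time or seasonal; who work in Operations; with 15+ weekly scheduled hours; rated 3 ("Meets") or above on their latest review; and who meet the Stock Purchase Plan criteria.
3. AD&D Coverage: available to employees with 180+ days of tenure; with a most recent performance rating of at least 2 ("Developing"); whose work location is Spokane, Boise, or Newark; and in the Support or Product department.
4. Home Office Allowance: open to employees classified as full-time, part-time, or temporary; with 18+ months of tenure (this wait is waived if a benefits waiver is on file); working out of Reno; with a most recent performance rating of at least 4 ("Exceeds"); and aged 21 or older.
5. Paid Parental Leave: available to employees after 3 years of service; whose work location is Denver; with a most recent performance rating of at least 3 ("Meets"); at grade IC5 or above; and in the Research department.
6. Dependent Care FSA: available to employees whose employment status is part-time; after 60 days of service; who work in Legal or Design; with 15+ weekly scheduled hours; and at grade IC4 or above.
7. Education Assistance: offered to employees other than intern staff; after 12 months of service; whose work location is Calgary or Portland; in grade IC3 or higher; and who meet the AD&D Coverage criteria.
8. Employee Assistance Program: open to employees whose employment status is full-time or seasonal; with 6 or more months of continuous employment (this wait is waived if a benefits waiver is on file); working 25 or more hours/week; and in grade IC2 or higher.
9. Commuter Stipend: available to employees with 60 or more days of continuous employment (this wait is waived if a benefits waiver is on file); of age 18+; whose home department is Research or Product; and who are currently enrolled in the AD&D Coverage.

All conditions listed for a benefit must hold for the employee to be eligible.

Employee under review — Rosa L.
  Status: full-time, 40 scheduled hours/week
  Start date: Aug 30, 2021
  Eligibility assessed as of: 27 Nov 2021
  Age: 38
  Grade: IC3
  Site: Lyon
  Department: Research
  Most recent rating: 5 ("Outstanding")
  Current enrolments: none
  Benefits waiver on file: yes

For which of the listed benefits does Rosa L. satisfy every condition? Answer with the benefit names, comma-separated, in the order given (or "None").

Employee Assistance Program

Service from Aug 30, 2021 to 27 Nov 2021: 89 days.
Stock Purchase Plan — status full-time ✓; benefits waiver on file ✓; grade IC3 < IC5 ✗ → not eligible.
Life Insurance — status full-time ✗ (requires part-time or seasonal) → not eligible.
AD&D Coverage — service 89 days < 180 days ✗ → not eligible.
Home Office Allowance — status full-time ✓; benefits waiver on file ✓; site Lyon ✗ (not Reno) → not eligible.
Paid Parental Leave — service 89 days < 3 years (≈1095 days) ✗ → not eligible.
Dependent Care FSA — status full-time ✗ (requires part-time) → not eligible.
Education Assistance — status full-time ✓ (not excluded); service 89 days < 12 months (≈360 days) ✗ → not eligible.
Employee Assistance Program — status full-time ✓; benefits waiver on file ✓; 40 hrs/wk ≥ 25 ✓; grade IC3 ≥ IC2 ✓ → eligible.
Commuter Stipend — benefits waiver on file ✓; age 38 ≥ 18 ✓; dept Research ✓; not enrolled in AD&D Coverage ✗ → not eligible.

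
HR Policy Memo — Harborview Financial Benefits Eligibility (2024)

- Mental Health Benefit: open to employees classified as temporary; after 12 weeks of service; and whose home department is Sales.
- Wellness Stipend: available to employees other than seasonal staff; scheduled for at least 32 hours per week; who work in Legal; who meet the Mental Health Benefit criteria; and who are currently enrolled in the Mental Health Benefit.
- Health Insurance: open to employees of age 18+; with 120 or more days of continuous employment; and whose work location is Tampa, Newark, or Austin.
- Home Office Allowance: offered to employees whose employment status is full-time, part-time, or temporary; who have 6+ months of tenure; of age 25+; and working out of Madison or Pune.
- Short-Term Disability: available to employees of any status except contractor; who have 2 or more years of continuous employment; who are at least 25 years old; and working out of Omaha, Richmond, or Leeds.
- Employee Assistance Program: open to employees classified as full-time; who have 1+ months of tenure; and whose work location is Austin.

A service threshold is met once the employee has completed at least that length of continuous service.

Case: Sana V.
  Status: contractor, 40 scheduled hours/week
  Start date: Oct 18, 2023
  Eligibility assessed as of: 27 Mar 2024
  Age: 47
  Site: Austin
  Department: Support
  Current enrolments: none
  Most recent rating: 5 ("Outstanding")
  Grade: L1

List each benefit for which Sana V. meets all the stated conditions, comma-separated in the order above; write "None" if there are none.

Service from Oct 18, 2023 to 27 Mar 2024: 161 days.
Mental Health Benefit — status contractor ✗ (requires temporary) → not eligible.
Wellness Stipend — status contractor ✓ (not excluded); 40 hrs/wk ≥ 32 ✓; dept Support ✗ → not eligible.
Health Insurance — age 47 ≥ 18 ✓; service 161 days ≥ 120 days ✓; site Austin ✓ → eligible.
Home Office Allowance — status contractor ✗ (requires full-time, part-time, or temporary) → not eligible.
Short-Term Disability — status contractor ✗ (excluded) → not eligible.
Employee Assistance Program — status contractor ✗ (requires full-time) → not eligible.

Health Insurance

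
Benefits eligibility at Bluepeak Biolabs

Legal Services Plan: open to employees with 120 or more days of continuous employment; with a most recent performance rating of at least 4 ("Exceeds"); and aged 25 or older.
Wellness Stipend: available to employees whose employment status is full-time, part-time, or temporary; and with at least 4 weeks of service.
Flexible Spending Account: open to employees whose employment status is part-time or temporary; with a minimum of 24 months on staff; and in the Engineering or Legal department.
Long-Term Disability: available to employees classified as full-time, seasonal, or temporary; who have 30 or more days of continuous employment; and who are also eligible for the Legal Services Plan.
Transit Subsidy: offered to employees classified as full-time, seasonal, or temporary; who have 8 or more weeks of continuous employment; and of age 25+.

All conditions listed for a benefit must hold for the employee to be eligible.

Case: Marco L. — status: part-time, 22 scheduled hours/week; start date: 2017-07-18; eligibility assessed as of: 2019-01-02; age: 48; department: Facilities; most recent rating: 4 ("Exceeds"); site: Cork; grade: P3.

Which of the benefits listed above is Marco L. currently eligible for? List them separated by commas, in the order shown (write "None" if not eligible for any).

Legal Services Plan, Wellness Stipend

Service from 2017-07-18 to 2019-01-02: 533 days.
Legal Services Plan — service 533 days ≥ 120 days ✓; rating 4 ≥ 4 ✓; age 48 ≥ 25 ✓ → eligible.
Wellness Stipend — status part-time ✓; service 533 days ≥ 4 weeks (≈28 days) ✓ → eligible.
Flexible Spending Account — status part-time ✓; service 533 days < 24 months (≈720 days) ✗ → not eligible.
Long-Term Disability — status part-time ✗ (requires full-time, seasonal, or temporary) → not eligible.
Transit Subsidy — status part-time ✗ (requires full-time, seasonal, or temporary) → not eligible.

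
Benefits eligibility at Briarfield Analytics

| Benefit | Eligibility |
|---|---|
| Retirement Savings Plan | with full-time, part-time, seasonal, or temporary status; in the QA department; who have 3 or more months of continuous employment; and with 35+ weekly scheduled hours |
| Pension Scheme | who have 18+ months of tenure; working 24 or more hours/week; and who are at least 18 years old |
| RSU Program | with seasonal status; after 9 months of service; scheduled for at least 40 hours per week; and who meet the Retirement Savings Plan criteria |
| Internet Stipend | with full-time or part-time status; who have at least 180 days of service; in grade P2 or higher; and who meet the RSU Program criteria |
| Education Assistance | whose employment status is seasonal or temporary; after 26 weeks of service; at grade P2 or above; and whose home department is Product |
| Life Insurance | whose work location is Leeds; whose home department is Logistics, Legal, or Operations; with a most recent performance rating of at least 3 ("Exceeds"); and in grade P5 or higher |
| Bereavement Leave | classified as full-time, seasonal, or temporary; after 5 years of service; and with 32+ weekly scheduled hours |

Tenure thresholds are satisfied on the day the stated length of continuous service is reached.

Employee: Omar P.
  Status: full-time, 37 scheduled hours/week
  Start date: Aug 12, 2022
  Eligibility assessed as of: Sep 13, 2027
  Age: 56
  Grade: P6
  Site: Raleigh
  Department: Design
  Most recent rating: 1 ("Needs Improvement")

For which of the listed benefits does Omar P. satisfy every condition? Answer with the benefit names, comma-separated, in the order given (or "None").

Pension Scheme, Bereavement Leave

Service from Aug 12, 2022 to Sep 13, 2027: 1858 days.
Retirement Savings Plan — status full-time ✓; dept Design ✗ → not eligible.
Pension Scheme — service 1858 days ≥ 18 months (≈540 days) ✓; 37 hrs/wk ≥ 24 ✓; age 56 ≥ 18 ✓ → eligible.
RSU Program — status full-time ✗ (requires seasonal) → not eligible.
Internet Stipend — status full-time ✓; service 1858 days ≥ 180 days ✓; grade P6 ≥ P2 ✓; not eligible for RSU Program ✗ → not eligible.
Education Assistance — status full-time ✗ (requires seasonal or temporary) → not eligible.
Life Insurance — site Raleigh ✗ (not Leeds) → not eligible.
Bereavement Leave — status full-time ✓; service 1858 days ≥ 5 years (≈1825 days) ✓; 37 hrs/wk ≥ 32 ✓ → eligible.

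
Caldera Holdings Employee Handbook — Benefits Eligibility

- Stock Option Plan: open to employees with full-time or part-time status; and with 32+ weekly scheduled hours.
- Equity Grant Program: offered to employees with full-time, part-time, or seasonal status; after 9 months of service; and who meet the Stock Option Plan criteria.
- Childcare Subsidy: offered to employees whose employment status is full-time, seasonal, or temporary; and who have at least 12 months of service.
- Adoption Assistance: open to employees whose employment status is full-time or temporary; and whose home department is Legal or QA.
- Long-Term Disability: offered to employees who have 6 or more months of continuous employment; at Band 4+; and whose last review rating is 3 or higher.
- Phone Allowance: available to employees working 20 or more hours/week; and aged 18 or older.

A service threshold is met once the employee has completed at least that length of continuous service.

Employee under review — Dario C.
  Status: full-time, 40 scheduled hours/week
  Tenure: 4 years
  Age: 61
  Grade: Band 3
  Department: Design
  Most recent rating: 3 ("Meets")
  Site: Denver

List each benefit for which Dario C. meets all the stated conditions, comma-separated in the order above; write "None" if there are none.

Stock Option Plan, Equity Grant Program, Childcare Subsidy, Phone Allowance

Stock Option Plan — status full-time ✓; 40 hrs/wk ≥ 32 ✓ → eligible.
Equity Grant Program — status full-time ✓; service 4 years ≥ 9 months (≈270 days) ✓; eligible for Stock Option Plan ✓ → eligible.
Childcare Subsidy — status full-time ✓; service 4 years ≥ 12 months (≈360 days) ✓ → eligible.
Adoption Assistance — status full-time ✓; dept Design ✗ → not eligible.
Long-Term Disability — service 4 years ≥ 6 months (≈180 days) ✓; grade Band 3 < Band 4 ✗ → not eligible.
Phone Allowance — 40 hrs/wk ≥ 20 ✓; age 61 ≥ 18 ✓ → eligible.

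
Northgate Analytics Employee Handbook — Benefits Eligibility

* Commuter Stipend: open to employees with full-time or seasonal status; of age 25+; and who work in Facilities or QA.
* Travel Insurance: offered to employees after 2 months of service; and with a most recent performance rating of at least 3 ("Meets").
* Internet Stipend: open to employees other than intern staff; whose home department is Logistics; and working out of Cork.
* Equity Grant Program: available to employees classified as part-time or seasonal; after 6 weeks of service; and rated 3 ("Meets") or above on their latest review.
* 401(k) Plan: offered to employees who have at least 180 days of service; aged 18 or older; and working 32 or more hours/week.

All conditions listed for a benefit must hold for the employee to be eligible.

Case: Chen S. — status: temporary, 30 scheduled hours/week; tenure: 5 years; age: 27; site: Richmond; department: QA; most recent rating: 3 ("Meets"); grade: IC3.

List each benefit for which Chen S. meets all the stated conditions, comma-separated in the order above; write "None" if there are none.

Commuter Stipend — status temporary ✗ (requires full-time or seasonal) → not eligible.
Travel Insurance — service 5 years ≥ 2 months (≈60 days) ✓; rating 3 ≥ 3 ✓ → eligible.
Internet Stipend — status temporary ✓ (not excluded); dept QA ✗ → not eligible.
Equity Grant Program — status temporary ✗ (requires part-time or seasonal) → not eligible.
401(k) Plan — service 5 years ≥ 180 days ✓; age 27 ≥ 18 ✓; 30 hrs/wk < 32 ✗ → not eligible.

Travel Insurance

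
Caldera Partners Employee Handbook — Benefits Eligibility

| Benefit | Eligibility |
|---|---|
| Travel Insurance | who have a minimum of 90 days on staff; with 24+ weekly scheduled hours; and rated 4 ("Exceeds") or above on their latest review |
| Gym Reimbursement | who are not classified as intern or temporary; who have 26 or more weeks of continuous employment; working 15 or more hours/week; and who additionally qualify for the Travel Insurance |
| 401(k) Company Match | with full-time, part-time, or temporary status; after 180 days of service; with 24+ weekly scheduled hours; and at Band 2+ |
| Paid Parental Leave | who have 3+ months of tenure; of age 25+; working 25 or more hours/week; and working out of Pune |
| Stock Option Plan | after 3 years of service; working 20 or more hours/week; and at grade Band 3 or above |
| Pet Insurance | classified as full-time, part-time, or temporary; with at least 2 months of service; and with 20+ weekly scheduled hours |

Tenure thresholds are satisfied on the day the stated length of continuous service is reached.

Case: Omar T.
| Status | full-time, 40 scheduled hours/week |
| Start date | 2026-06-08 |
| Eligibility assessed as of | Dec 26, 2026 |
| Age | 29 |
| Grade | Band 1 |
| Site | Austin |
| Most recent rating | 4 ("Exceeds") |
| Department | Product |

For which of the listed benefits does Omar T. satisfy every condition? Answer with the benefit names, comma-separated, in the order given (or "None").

Travel Insurance, Gym Reimbursement, Pet Insurance

Service from 2026-06-08 to Dec 26, 2026: 201 days.
Travel Insurance — service 201 days ≥ 90 days ✓; 40 hrs/wk ≥ 24 ✓; rating 4 ≥ 4 ✓ → eligible.
Gym Reimbursement — status full-time ✓ (not excluded); service 201 days ≥ 26 weeks (≈182 days) ✓; 40 hrs/wk ≥ 15 ✓; eligible for Travel Insurance ✓ → eligible.
401(k) Company Match — status full-time ✓; service 201 days ≥ 180 days ✓; 40 hrs/wk ≥ 24 ✓; grade Band 1 < Band 2 ✗ → not eligible.
Paid Parental Leave — service 201 days ≥ 3 months (≈90 days) ✓; age 29 ≥ 25 ✓; 40 hrs/wk ≥ 25 ✓; site Austin ✗ (not Pune) → not eligible.
Stock Option Plan — service 201 days < 3 years (≈1095 days) ✗ → not eligible.
Pet Insurance — status full-time ✓; service 201 days ≥ 2 months (≈60 days) ✓; 40 hrs/wk ≥ 20 ✓ → eligible.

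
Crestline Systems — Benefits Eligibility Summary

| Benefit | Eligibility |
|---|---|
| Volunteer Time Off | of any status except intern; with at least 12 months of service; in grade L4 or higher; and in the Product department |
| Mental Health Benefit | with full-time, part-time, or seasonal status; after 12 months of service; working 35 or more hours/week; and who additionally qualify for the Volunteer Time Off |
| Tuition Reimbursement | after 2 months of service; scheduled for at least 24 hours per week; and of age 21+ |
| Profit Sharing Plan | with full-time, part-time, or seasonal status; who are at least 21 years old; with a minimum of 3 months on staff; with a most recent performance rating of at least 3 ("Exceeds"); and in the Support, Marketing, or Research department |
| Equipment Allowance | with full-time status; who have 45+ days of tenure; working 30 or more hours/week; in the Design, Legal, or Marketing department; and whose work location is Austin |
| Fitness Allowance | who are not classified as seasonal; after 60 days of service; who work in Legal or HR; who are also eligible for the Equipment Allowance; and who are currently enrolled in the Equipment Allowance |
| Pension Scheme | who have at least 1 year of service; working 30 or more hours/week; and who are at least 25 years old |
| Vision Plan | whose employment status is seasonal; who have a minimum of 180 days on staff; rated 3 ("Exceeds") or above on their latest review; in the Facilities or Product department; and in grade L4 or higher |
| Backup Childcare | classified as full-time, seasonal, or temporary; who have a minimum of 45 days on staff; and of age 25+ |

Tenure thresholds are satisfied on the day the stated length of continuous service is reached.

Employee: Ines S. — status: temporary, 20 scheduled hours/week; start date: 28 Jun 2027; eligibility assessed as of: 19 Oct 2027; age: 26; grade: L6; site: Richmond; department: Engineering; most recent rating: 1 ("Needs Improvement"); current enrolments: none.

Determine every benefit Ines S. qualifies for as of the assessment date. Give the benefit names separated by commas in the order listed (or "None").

Service from 28 Jun 2027 to 19 Oct 2027: 113 days.
Volunteer Time Off — status temporary ✓ (not excluded); service 113 days < 12 months (≈360 days) ✗ → not eligible.
Mental Health Benefit — status temporary ✗ (requires full-time, part-time, or seasonal) → not eligible.
Tuition Reimbursement — service 113 days ≥ 2 months (≈60 days) ✓; 20 hrs/wk < 24 ✗ → not eligible.
Profit Sharing Plan — status temporary ✗ (requires full-time, part-time, or seasonal) → not eligible.
Equipment Allowance — status temporary ✗ (requires full-time) → not eligible.
Fitness Allowance — status temporary ✓ (not excluded); service 113 days ≥ 60 days ✓; dept Engineering ✗ → not eligible.
Pension Scheme — service 113 days < 1 year (≈365 days) ✗ → not eligible.
Vision Plan — status temporary ✗ (requires seasonal) → not eligible.
Backup Childcare — status temporary ✓; service 113 days ≥ 45 days ✓; age 26 ≥ 25 ✓ → eligible.

Backup Childcare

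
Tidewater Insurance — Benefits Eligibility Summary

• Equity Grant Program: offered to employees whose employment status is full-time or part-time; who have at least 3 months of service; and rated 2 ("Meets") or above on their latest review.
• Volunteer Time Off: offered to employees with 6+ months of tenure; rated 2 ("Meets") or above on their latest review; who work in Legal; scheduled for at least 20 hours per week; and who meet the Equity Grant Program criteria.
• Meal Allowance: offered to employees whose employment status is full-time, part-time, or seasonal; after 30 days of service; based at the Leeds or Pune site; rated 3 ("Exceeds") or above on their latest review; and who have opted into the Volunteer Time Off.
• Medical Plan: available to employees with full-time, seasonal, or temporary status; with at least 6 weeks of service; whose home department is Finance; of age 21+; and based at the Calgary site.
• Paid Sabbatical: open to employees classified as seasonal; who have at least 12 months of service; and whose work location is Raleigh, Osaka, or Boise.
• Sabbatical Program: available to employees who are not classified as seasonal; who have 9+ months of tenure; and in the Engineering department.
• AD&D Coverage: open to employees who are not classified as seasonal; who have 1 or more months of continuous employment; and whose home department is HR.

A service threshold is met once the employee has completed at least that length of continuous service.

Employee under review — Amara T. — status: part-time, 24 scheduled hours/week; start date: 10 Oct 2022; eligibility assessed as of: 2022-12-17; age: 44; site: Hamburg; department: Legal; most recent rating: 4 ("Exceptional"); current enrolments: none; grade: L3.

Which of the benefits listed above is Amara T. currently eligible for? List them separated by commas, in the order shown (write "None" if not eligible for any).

Service from 10 Oct 2022 to 2022-12-17: 68 days.
Equity Grant Program — status part-time ✓; service 68 days < 3 months (≈90 days) ✗ → not eligible.
Volunteer Time Off — service 68 days < 6 months (≈180 days) ✗ → not eligible.
Meal Allowance — status part-time ✓; service 68 days ≥ 30 days ✓; site Hamburg ✗ (not Leeds or Pune) → not eligible.
Medical Plan — status part-time ✗ (requires full-time, seasonal, or temporary) → not eligible.
Paid Sabbatical — status part-time ✗ (requires seasonal) → not eligible.
Sabbatical Program — status part-time ✓ (not excluded); service 68 days < 9 months (≈270 days) ✗ → not eligible.
AD&D Coverage — status part-time ✓ (not excluded); service 68 days ≥ 1 month (≈30 days) ✓; dept Legal ✗ → not eligible.

None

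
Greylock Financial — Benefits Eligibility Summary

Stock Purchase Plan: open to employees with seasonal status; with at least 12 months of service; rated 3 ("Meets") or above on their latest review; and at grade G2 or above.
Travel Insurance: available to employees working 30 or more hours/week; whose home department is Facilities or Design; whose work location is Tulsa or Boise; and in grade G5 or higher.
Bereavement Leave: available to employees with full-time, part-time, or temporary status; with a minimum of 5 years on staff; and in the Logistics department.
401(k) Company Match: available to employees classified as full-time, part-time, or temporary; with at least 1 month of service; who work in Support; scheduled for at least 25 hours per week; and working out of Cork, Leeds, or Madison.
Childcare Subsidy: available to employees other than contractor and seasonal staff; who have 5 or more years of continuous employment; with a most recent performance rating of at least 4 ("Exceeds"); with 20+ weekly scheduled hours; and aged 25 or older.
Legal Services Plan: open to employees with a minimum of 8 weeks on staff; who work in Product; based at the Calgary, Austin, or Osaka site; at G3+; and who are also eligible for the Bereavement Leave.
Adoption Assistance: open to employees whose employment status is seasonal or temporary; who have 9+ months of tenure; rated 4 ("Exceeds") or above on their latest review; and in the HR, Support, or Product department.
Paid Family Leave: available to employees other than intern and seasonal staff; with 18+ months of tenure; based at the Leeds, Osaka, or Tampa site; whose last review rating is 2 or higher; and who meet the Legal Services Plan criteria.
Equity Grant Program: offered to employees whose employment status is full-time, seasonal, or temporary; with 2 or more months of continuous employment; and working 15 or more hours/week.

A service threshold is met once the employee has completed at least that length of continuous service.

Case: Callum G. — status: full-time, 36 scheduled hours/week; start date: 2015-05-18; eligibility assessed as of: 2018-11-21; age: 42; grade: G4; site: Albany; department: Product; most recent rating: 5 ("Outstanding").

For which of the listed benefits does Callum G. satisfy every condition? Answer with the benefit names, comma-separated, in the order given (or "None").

Service from 2015-05-18 to 2018-11-21: 1283 days.
Stock Purchase Plan — status full-time ✗ (requires seasonal) → not eligible.
Travel Insurance — 36 hrs/wk ≥ 30 ✓; dept Product ✗ → not eligible.
Bereavement Leave — status full-time ✓; service 1283 days < 5 years (≈1825 days) ✗ → not eligible.
401(k) Company Match — status full-time ✓; service 1283 days ≥ 1 month (≈30 days) ✓; dept Product ✗ → not eligible.
Childcare Subsidy — status full-time ✓ (not excluded); service 1283 days < 5 years (≈1825 days) ✗ → not eligible.
Legal Services Plan — service 1283 days ≥ 8 weeks (≈56 days) ✓; dept Product ✓; site Albany ✗ (not Calgary, Austin, or Osaka) → not eligible.
Adoption Assistance — status full-time ✗ (requires seasonal or temporary) → not eligible.
Paid Family Leave — status full-time ✓ (not excluded); service 1283 days ≥ 18 months (≈540 days) ✓; site Albany ✗ (not Leeds, Osaka, or Tampa) → not eligible.
Equity Grant Program — status full-time ✓; service 1283 days ≥ 2 months (≈60 days) ✓; 36 hrs/wk ≥ 15 ✓ → eligible.

Equity Grant Program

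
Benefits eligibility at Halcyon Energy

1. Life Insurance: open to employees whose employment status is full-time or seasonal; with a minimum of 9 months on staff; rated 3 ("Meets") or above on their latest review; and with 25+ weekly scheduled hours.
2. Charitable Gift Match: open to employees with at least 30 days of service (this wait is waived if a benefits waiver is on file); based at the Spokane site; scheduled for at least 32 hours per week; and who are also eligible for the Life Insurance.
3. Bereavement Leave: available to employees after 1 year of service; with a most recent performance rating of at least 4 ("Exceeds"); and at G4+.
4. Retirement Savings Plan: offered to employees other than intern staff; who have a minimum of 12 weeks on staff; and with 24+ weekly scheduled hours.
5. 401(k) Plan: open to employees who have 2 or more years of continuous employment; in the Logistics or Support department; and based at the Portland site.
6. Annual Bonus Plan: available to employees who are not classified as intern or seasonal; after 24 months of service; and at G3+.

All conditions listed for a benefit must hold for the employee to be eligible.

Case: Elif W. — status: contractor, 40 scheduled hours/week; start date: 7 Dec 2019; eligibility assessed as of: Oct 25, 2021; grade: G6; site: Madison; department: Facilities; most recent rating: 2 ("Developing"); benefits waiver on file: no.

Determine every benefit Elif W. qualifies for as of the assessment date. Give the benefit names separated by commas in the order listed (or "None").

Retirement Savings Plan

Service from 7 Dec 2019 to Oct 25, 2021: 688 days.
Life Insurance — status contractor ✗ (requires full-time or seasonal) → not eligible.
Charitable Gift Match — no waiver, service 688 days ≥ 30 days ✓; site Madison ✗ (not Spokane) → not eligible.
Bereavement Leave — service 688 days ≥ 1 year (≈365 days) ✓; rating 2 < 4 ✗ → not eligible.
Retirement Savings Plan — status contractor ✓ (not excluded); service 688 days ≥ 12 weeks (≈84 days) ✓; 40 hrs/wk ≥ 24 ✓ → eligible.
401(k) Plan — service 688 days < 2 years (≈730 days) ✗ → not eligible.
Annual Bonus Plan — status contractor ✓ (not excluded); service 688 days < 24 months (≈720 days) ✗ → not eligible.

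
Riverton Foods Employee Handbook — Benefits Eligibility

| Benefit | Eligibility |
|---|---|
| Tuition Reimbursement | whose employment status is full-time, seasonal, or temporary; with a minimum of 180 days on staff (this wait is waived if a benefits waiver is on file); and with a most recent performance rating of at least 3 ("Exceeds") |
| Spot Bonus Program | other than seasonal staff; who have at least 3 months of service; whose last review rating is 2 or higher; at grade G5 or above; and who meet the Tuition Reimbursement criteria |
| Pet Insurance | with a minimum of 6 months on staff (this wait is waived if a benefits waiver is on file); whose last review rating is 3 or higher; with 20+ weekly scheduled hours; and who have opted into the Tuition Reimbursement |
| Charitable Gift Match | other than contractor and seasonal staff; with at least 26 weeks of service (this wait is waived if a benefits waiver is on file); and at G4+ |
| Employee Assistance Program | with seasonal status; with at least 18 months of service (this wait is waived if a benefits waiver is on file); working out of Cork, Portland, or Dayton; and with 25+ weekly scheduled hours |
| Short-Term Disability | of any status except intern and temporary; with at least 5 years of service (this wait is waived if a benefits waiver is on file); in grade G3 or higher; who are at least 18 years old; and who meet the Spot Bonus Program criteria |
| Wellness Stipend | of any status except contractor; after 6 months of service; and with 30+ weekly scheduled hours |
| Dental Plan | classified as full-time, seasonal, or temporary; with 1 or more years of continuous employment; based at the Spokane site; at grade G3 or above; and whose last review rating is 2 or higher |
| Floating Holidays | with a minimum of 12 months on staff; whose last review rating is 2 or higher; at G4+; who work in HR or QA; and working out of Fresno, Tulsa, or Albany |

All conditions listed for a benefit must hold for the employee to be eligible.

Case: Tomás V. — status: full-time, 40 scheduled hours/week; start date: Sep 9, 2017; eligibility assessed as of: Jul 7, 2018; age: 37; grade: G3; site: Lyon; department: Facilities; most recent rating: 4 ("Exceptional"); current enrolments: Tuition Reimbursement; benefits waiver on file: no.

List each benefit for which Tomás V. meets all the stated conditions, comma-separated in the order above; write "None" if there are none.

Tuition Reimbursement, Pet Insurance, Wellness Stipend

Service from Sep 9, 2017 to Jul 7, 2018: 301 days.
Tuition Reimbursement — status full-time ✓; no waiver, service 301 days ≥ 180 days ✓; rating 4 ≥ 3 ✓ → eligible.
Spot Bonus Program — status full-time ✓ (not excluded); service 301 days ≥ 3 months (≈90 days) ✓; rating 4 ≥ 2 ✓; grade G3 < G5 ✗ → not eligible.
Pet Insurance — no waiver, service 301 days ≥ 6 months (≈180 days) ✓; rating 4 ≥ 3 ✓; 40 hrs/wk ≥ 20 ✓; enrolled in Tuition Reimbursement ✓ → eligible.
Charitable Gift Match — status full-time ✓ (not excluded); no waiver, service 301 days ≥ 26 weeks (≈182 days) ✓; grade G3 < G4 ✗ → not eligible.
Employee Assistance Program — status full-time ✗ (requires seasonal) → not eligible.
Short-Term Disability — status full-time ✓ (not excluded); no waiver, service 301 days < 5 years (≈1825 days) ✗ → not eligible.
Wellness Stipend — status full-time ✓ (not excluded); service 301 days ≥ 6 months (≈180 days) ✓; 40 hrs/wk ≥ 30 ✓ → eligible.
Dental Plan — status full-time ✓; service 301 days < 1 year (≈365 days) ✗ → not eligible.
Floating Holidays — service 301 days < 12 months (≈360 days) ✗ → not eligible.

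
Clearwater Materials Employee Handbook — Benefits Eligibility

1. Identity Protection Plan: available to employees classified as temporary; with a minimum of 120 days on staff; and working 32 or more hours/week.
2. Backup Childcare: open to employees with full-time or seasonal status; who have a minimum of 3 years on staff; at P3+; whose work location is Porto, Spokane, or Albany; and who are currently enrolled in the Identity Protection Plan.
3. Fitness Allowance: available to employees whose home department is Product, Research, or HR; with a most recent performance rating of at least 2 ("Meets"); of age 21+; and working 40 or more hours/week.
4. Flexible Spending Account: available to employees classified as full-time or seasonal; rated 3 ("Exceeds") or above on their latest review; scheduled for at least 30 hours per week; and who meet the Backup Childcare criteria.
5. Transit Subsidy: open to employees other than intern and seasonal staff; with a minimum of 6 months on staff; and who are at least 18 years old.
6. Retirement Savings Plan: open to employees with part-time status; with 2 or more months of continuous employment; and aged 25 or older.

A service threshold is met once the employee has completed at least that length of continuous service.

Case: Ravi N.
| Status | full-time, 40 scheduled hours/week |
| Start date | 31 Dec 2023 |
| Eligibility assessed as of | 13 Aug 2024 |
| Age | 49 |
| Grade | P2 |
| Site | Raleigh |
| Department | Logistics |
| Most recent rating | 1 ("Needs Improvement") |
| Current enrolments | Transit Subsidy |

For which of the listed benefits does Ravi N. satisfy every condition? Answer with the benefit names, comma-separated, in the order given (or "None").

Service from 31 Dec 2023 to 13 Aug 2024: 226 days.
Identity Protection Plan — status full-time ✗ (requires temporary) → not eligible.
Backup Childcare — status full-time ✓; service 226 days < 3 years (≈1095 days) ✗ → not eligible.
Fitness Allowance — dept Logistics ✗ → not eligible.
Flexible Spending Account — status full-time ✓; rating 1 < 3 ✗ → not eligible.
Transit Subsidy — status full-time ✓ (not excluded); service 226 days ≥ 6 months (≈180 days) ✓; age 49 ≥ 18 ✓ → eligible.
Retirement Savings Plan — status full-time ✗ (requires part-time) → not eligible.

Transit Subsidy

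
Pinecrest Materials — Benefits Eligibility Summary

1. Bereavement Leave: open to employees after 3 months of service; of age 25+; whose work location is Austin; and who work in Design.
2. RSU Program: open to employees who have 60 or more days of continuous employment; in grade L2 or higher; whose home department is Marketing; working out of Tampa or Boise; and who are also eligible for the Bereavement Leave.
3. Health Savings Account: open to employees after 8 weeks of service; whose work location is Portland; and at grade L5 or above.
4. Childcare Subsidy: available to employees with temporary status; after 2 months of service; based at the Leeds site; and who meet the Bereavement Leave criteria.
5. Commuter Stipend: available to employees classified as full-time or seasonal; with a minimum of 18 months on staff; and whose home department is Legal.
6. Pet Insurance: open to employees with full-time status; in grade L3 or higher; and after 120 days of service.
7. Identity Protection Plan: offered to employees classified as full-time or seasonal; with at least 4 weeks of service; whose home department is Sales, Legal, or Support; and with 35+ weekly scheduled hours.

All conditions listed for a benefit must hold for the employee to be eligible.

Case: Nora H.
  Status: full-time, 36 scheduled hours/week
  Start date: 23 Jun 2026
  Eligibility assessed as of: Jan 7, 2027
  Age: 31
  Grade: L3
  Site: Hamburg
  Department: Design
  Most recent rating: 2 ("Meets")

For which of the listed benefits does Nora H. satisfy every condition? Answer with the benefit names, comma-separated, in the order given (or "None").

Pet Insurance

Service from 23 Jun 2026 to Jan 7, 2027: 198 days.
Bereavement Leave — service 198 days ≥ 3 months (≈90 days) ✓; age 31 ≥ 25 ✓; site Hamburg ✗ (not Austin) → not eligible.
RSU Program — service 198 days ≥ 60 days ✓; grade L3 ≥ L2 ✓; dept Design ✗ → not eligible.
Health Savings Account — service 198 days ≥ 8 weeks (≈56 days) ✓; site Hamburg ✗ (not Portland) → not eligible.
Childcare Subsidy — status full-time ✗ (requires temporary) → not eligible.
Commuter Stipend — status full-time ✓; service 198 days < 18 months (≈540 days) ✗ → not eligible.
Pet Insurance — status full-time ✓; grade L3 ≥ L3 ✓; service 198 days ≥ 120 days ✓ → eligible.
Identity Protection Plan — status full-time ✓; service 198 days ≥ 4 weeks (≈28 days) ✓; dept Design ✗ → not eligible.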